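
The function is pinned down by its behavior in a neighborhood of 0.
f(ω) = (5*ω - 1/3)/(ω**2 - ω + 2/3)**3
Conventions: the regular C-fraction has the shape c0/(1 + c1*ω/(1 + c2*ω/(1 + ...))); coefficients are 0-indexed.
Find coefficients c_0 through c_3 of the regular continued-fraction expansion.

The regular C-fraction coefficients are [-9/8, 21/2, -225/14, 41/35].

Taylor coefficients (expand at 0): a_0 = -9/8, a_1 = 189/16, a_2 = 1053/16, a_3 = 4617/32.
c0 = a_0 = -9/8. Peel one level at a time: if S = 1 + c*ω/S' with S'(0) = 1, then c is the ω-coefficient of S and S' = c*ω/(S - 1).
S_1 = c0/f = 1 + (21/2)*ω + (675/4)*ω^2 + ...; c1 = 21/2.
S_2 = c1*ω/(S_1 - 1) = 1 + (-225/14)*ω + (1845/98)*ω^2 + ...; c2 = -225/14.
S_3 = c2*ω/(S_2 - 1) = 1 + (41/35)*ω + ...; c3 = 41/35.


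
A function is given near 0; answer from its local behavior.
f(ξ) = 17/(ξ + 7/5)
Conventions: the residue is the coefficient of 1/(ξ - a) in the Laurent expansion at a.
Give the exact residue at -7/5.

At the order-1 pole -7/5 set g(ξ) = (ξ - (-7/5))*f(ξ) = 17.
Simple pole: residue = g(a) at a = -7/5, which is 17.

The residue is 17.


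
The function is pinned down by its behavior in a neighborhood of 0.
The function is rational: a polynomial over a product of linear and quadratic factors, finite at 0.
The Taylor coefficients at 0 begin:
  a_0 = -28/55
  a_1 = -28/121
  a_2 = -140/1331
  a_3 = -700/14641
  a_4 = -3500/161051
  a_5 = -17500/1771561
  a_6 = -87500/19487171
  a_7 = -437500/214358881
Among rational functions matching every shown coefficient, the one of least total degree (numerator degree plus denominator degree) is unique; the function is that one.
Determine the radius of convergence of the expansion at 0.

No rational of total degree below 1 reproduces all 8 coefficients; solving the [0/1] Pade equations on them gives f(ν) = 28/(25*(ν - 11/5)), whose expansion matches every shown term.
Denominator factor (ν - 11/5): pole of order 1 at 11/5, modulus 11/5.
The radius of convergence is the smallest modulus among the singular points: 11/5.

The radius of convergence is 11/5.


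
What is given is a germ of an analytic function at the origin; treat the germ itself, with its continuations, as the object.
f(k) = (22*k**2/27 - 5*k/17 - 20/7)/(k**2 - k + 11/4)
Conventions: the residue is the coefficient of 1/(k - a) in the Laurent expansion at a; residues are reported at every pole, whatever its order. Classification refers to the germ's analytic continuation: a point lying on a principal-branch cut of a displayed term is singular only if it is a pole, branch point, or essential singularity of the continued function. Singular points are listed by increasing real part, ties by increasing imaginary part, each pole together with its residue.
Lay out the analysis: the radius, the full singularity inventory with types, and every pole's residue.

Radius of convergence at 0: (1/2)*sqrt(11).
At (1/2) - ((1/2)*sqrt(10))*i: a pole of order 1; residue (239/918) - ((1727/3570)*sqrt(10))*i.
At (1/2) + ((1/2)*sqrt(10))*i: a pole of order 1; residue (239/918) + ((1727/3570)*sqrt(10))*i.

Denominator factor (k**2 - k + 11/4): discriminant -10, complex-conjugate roots (1/2) + ((1/2)*sqrt(10))*i and (1/2) - ((1/2)*sqrt(10))*i; poles of order 1, moduli (1/2)*sqrt(11) and (1/2)*sqrt(11).
The radius of convergence is the smallest modulus among the singular points: (1/2)*sqrt(11).
The factor k**2 - k + 11/4 splits as (k - a)(k - a') with a = (1/2) - ((1/2)*sqrt(10))*i, a' = (1/2) + ((1/2)*sqrt(10))*i. At the order-1 pole a set g(k) = (k - a)*f(k) = [22*k**2/27 - 5*k/17 - 20/7] / (k - a').
Simple pole: residue = g(a) at a = (1/2) - ((1/2)*sqrt(10))*i, which is (239/918) - ((1727/3570)*sqrt(10))*i.
The factor k**2 - k + 11/4 splits as (k - a)(k - a') with a = (1/2) + ((1/2)*sqrt(10))*i, a' = (1/2) - ((1/2)*sqrt(10))*i. At the order-1 pole a set g(k) = (k - a)*f(k) = [22*k**2/27 - 5*k/17 - 20/7] / (k - a').
Simple pole: residue = g(a) at a = (1/2) + ((1/2)*sqrt(10))*i, which is (239/918) + ((1727/3570)*sqrt(10))*i.
List the singular points by increasing real part (a conjugate pair: the negative imaginary part first).


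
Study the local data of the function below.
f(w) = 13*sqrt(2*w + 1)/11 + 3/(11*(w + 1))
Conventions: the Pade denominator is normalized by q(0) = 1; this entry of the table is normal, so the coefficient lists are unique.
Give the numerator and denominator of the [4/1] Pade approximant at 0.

Taylor coefficients needed (expand at 0): a_0 = 16/11, a_1 = 10/11, a_2 = -7/22, a_3 = 7/22, a_4 = -41/88, a_5 = 67/88.
Write the denominator as Q(w) = 1 + q1*w. Requiring Q*f - P = O(w^6) with deg P <= 4 kills the coefficients of w^5..w^5 in Q*f:
  w^5: a_5 + q1*a_4 = 0, i.e. 67/88 + (-41/88)*q1 = 0.
Solving this linear system: q1 = 67/41.
The numerator is Q*f truncated at degree 4: P0 = a_0 = 16/11; P1 = a_1 + q1*a_0 = 1482/451; P2 = a_2 + q1*a_1 = 1053/902; P3 = a_3 + q1*a_2 = -91/451; P4 = a_4 + q1*a_3 = 195/3608.

The Pade approximant has numerator coefficients [16/11, 1482/451, 1053/902, -91/451, 195/3608]; denominator coefficients [1, 67/41].


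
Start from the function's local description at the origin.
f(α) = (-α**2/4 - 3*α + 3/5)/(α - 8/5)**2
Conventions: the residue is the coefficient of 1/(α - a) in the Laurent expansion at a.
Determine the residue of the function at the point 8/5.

At the order-2 pole 8/5 set g(α) = (α - (8/5))^2*f(α) = -α**2/4 - 3*α + 3/5.
Order-2 pole: residue = g'(a); g'(8/5) = -19/5, so the residue is -19/5.

The residue is -19/5.


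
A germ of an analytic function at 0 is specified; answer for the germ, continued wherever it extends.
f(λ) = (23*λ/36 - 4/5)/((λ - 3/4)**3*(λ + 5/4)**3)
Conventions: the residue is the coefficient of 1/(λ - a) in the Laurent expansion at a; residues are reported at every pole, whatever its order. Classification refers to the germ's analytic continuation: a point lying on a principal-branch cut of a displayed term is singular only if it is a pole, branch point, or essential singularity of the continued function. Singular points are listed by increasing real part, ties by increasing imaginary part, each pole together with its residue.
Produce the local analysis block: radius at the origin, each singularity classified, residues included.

Radius of convergence at 0: 3/4.
At -5/4: a pole of order 3; residue 691/3840.
At 3/4: a pole of order 3; residue -691/3840.

Denominator factor (λ + 5/4)^3: pole of order 3 at -5/4, modulus 5/4.
Denominator factor (λ - 3/4)^3: pole of order 3 at 3/4, modulus 3/4.
The radius of convergence is the smallest modulus among the singular points: 3/4.
At the order-3 pole -5/4 set g(λ) = (λ - (-5/4))^3*f(λ) = (23*λ/36 - 4/5)/(λ - 3/4)**3.
Order-3 pole: residue = g''(a)/2; g''(-5/4) = 691/1920, so the residue is 691/3840.
At the order-3 pole 3/4 set g(λ) = (λ - (3/4))^3*f(λ) = (23*λ/36 - 4/5)/(λ + 5/4)**3.
Order-3 pole: residue = g''(a)/2; g''(3/4) = -691/1920, so the residue is -691/3840.
List the singular points by increasing real part (a conjugate pair: the negative imaginary part first).


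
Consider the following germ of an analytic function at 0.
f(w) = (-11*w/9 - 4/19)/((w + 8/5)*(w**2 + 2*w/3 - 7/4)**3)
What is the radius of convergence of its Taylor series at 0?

Denominator factor (w**2 + 2*w/3 - 7/4)^3: discriminant 67/9, real irrational roots -1/3 + (1/6)*sqrt(67) and -1/3 - (1/6)*sqrt(67); poles of order 3, moduli -1/3 + (1/6)*sqrt(67) and 1/3 + (1/6)*sqrt(67).
Denominator factor (w + 8/5): pole of order 1 at -8/5, modulus 8/5.
The radius of convergence is the smallest modulus among the singular points: -1/3 + (1/6)*sqrt(67).

The radius of convergence is -1/3 + (1/6)*sqrt(67).


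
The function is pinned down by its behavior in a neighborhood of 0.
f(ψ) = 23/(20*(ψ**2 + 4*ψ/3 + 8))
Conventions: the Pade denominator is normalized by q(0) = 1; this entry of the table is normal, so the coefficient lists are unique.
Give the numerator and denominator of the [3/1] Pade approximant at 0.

Taylor coefficients needed (expand at 0): a_0 = 23/160, a_1 = -23/960, a_2 = -161/11520, a_3 = 23/4320, a_4 = 713/829440.
Write the denominator as Q(ψ) = 1 + q1*ψ. Requiring Q*f - P = O(ψ^5) with deg P <= 3 kills the coefficients of ψ^4..ψ^4 in Q*f:
  ψ^4: a_4 + q1*a_3 = 0, i.e. 713/829440 + (23/4320)*q1 = 0.
Solving this linear system: q1 = -31/192.
The numerator is Q*f truncated at degree 3: P0 = a_0 = 23/160; P1 = a_1 + q1*a_0 = -483/10240; P2 = a_2 + q1*a_1 = -207/20480; P3 = a_3 + q1*a_2 = 621/81920.

The Pade approximant has numerator coefficients [23/160, -483/10240, -207/20480, 621/81920]; denominator coefficients [1, -31/192].


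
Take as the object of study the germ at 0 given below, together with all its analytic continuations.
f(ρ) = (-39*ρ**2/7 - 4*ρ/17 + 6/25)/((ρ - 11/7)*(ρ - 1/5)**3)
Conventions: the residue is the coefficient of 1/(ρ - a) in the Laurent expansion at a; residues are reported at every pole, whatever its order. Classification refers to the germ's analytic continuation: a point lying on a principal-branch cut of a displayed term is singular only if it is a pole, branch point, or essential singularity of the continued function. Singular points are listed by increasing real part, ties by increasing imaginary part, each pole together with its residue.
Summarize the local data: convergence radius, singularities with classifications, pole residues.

Denominator factor (ρ - 11/7): pole of order 1 at 11/7, modulus 11/7.
Denominator factor (ρ - 1/5)^3: pole of order 3 at 1/5, modulus 1/5.
The radius of convergence is the smallest modulus among the singular points: 1/5.
At the order-3 pole 1/5 set g(ρ) = (ρ - (1/5))^3*f(ρ) = (-39*ρ**2/7 - 4*ρ/17 + 6/25)/(ρ - 11/7).
Order-3 pole: residue = g''(a)/2; g''(1/5) = 10122445/940032, so the residue is 10122445/1880064.
At the order-1 pole 11/7 set g(ρ) = (ρ - (11/7))*f(ρ) = (-39*ρ**2/7 - 4*ρ/17 + 6/25)/(ρ - 1/5)**3.
Simple pole: residue = g(a) at a = 11/7, which is -10122445/1880064.
List the singular points by increasing real part (a conjugate pair: the negative imaginary part first).

Radius of convergence at 0: 1/5.
At 1/5: a pole of order 3; residue 10122445/1880064.
At 11/7: a pole of order 1; residue -10122445/1880064.


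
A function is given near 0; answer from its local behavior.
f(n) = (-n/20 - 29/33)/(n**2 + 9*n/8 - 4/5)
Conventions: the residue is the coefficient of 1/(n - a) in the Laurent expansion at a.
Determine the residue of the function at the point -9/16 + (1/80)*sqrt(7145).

The factor n**2 + 9*n/8 - 4/5 splits as (n - a)(n - a') with a = -9/16 + (1/80)*sqrt(7145), a' = -9/16 - (1/80)*sqrt(7145). At the order-1 pole a set g(n) = (n - a)*f(n) = [-n/20 - 29/33] / (n - a').
Simple pole: residue = g(a) at a = -9/16 + (1/80)*sqrt(7145), which is -1/40 - (8983/1886280)*sqrt(7145).

The residue is -1/40 - (8983/1886280)*sqrt(7145).


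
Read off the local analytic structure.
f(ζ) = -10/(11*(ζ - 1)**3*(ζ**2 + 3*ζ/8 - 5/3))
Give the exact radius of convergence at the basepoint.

The radius of convergence is 1.

Denominator factor (ζ - 1)^3: pole of order 3 at 1, modulus 1.
Denominator factor (ζ**2 + 3*ζ/8 - 5/3): discriminant 1307/192, real irrational roots -3/16 + (1/48)*sqrt(3921) and -3/16 - (1/48)*sqrt(3921); poles of order 1, moduli -3/16 + (1/48)*sqrt(3921) and 3/16 + (1/48)*sqrt(3921).
The radius of convergence is the smallest modulus among the singular points: 1.


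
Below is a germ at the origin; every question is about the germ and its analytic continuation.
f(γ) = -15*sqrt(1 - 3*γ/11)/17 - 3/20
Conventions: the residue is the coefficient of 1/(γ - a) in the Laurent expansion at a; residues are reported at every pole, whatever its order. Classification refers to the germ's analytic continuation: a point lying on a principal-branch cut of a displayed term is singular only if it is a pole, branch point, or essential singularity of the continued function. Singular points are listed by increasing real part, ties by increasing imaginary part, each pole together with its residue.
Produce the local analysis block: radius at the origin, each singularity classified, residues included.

Branch term (-15/17)*sqrt(1 - γ/(11/3)): its argument vanishes at γ = 11/3, a square-root branch point, modulus 11/3.
The radius of convergence is the smallest modulus among the singular points: 11/3.

Radius of convergence at 0: 11/3.
At 11/3: an algebraic (square-root) branch point.


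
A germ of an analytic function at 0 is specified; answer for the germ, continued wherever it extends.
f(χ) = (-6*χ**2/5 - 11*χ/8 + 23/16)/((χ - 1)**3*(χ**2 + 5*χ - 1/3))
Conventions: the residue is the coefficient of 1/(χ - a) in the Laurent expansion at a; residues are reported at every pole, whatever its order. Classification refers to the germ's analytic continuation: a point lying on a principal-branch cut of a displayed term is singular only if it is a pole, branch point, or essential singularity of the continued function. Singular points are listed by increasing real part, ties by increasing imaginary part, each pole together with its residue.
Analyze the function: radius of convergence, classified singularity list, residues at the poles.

Radius of convergence at 0: -5/2 + (1/6)*sqrt(237).
At -5/2 - (1/6)*sqrt(237): a pole of order 1; residue -6687/39304 + (303717/31050160)*sqrt(237).
At -5/2 + (1/6)*sqrt(237): a pole of order 1; residue -6687/39304 - (303717/31050160)*sqrt(237).
At 1: a pole of order 3; residue 6687/19652.

Denominator factor (χ**2 + 5*χ - 1/3): discriminant 79/3, real irrational roots -5/2 + (1/6)*sqrt(237) and -5/2 - (1/6)*sqrt(237); poles of order 1, moduli -5/2 + (1/6)*sqrt(237) and 5/2 + (1/6)*sqrt(237).
Denominator factor (χ - 1)^3: pole of order 3 at 1, modulus 1.
The radius of convergence is the smallest modulus among the singular points: -5/2 + (1/6)*sqrt(237).
The factor χ**2 + 5*χ - 1/3 splits as (χ - a)(χ - a') with a = -5/2 - (1/6)*sqrt(237), a' = -5/2 + (1/6)*sqrt(237). At the order-1 pole a set g(χ) = (χ - a)*f(χ) = [(-6*χ**2/5 - 11*χ/8 + 23/16)/(χ - 1)**3] / (χ - a').
Simple pole: residue = g(a) at a = -5/2 - (1/6)*sqrt(237), which is -6687/39304 + (303717/31050160)*sqrt(237).
The factor χ**2 + 5*χ - 1/3 splits as (χ - a)(χ - a') with a = -5/2 + (1/6)*sqrt(237), a' = -5/2 - (1/6)*sqrt(237). At the order-1 pole a set g(χ) = (χ - a)*f(χ) = [(-6*χ**2/5 - 11*χ/8 + 23/16)/(χ - 1)**3] / (χ - a').
Simple pole: residue = g(a) at a = -5/2 + (1/6)*sqrt(237), which is -6687/39304 - (303717/31050160)*sqrt(237).
At the order-3 pole 1 set g(χ) = (χ - (1))^3*f(χ) = (-6*χ**2/5 - 11*χ/8 + 23/16)/(χ**2 + 5*χ - 1/3).
Order-3 pole: residue = g''(a)/2; g''(1) = 6687/9826, so the residue is 6687/19652.
List the singular points by increasing real part (a conjugate pair: the negative imaginary part first).


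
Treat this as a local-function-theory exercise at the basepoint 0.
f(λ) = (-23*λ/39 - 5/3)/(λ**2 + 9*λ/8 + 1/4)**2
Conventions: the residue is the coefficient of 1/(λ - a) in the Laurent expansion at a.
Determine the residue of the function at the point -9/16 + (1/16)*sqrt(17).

The residue is (3136/663)*sqrt(17).

The factor λ**2 + 9*λ/8 + 1/4 splits as (λ - a)(λ - a') with a = -9/16 + (1/16)*sqrt(17), a' = -9/16 - (1/16)*sqrt(17). At the order-2 pole a set g(λ) = (λ - a)^2*f(λ) = [-23*λ/39 - 5/3] / (λ - a')^2.
Order-2 pole: residue = g'(a); g'(-9/16 + (1/16)*sqrt(17)) = (3136/663)*sqrt(17), so the residue is (3136/663)*sqrt(17).


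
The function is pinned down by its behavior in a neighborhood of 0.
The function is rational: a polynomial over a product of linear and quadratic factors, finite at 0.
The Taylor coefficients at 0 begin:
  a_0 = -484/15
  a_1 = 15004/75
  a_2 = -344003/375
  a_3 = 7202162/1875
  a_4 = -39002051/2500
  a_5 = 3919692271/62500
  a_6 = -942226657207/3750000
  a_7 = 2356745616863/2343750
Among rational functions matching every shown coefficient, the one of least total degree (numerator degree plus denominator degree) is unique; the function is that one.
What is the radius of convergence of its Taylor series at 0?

No rational of total degree below 3 reproduces all 8 coefficients; solving the [0/3] Pade equations on them gives f(u) = -20/(3*(u + 1/4)*(u + 10/11)**2), whose expansion matches every shown term.
Denominator factor (u + 10/11)^2: pole of order 2 at -10/11, modulus 10/11.
Denominator factor (u + 1/4): pole of order 1 at -1/4, modulus 1/4.
The radius of convergence is the smallest modulus among the singular points: 1/4.

The radius of convergence is 1/4.


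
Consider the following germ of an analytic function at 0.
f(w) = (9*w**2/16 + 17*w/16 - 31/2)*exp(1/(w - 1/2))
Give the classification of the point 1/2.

The exponent 1/(w - (1/2)) has a pole at 1/2, so exp(1/(w - (1/2))) takes every nonzero value near it: an essential singularity (not a pole of any order).

The point is an essential singularity.


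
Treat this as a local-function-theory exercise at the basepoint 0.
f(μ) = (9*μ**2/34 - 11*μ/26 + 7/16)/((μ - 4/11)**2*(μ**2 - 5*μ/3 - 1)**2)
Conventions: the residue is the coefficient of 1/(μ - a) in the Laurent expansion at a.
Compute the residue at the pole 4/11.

At the order-2 pole 4/11 set g(μ) = (μ - (4/11))^2*f(μ) = (9*μ**2/34 - 11*μ/26 + 7/16)/(μ**2 - 5*μ/3 - 1)**2.
Order-2 pole: residue = g'(a); g'(4/11) = -79366253571/270734503000, so the residue is -79366253571/270734503000.

The residue is -79366253571/270734503000.


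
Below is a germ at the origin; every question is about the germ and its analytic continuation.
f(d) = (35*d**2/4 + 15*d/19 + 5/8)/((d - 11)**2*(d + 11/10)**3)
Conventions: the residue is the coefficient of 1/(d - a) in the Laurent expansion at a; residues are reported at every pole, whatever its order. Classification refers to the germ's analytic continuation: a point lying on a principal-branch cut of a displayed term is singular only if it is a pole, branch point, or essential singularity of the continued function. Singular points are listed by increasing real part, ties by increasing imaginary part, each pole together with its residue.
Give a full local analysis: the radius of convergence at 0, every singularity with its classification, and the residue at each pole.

Denominator factor (d - 11)^2: pole of order 2 at 11, modulus 11.
Denominator factor (d + 11/10)^3: pole of order 3 at -11/10, modulus 11/10.
The radius of convergence is the smallest modulus among the singular points: 11/10.
At the order-3 pole -11/10 set g(d) = (d - (-11/10))^3*f(d) = (35*d**2/4 + 15*d/19 + 5/8)/(d - 11)**2.
Order-3 pole: residue = g''(a)/2; g''(-11/10) = 17307500/214358881, so the residue is 8653750/214358881.
At the order-2 pole 11 set g(d) = (d - (11))^2*f(d) = (35*d**2/4 + 15*d/19 + 5/8)/(d + 11/10)**3.
Order-2 pole: residue = g'(a); g'(11) = -8653750/214358881, so the residue is -8653750/214358881.
List the singular points by increasing real part (a conjugate pair: the negative imaginary part first).

Radius of convergence at 0: 11/10.
At -11/10: a pole of order 3; residue 8653750/214358881.
At 11: a pole of order 2; residue -8653750/214358881.


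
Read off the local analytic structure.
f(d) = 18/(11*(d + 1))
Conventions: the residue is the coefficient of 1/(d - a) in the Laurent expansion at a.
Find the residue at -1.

At the order-1 pole -1 set g(d) = (d - (-1))*f(d) = 18/11.
Simple pole: residue = g(a) at a = -1, which is 18/11.

The residue is 18/11.


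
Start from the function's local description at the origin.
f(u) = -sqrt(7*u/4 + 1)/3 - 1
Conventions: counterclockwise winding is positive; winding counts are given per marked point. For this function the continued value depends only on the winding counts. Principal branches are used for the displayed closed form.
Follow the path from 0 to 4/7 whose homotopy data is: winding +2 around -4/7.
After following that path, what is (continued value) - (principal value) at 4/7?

The rational part is single-valued and drops out of the difference; each branch term changes only by its own monodromy.
(-1/3)*sqrt(1 - u/(-4/7)): winding +2 is even, the square root returns to the same sheet, contribution 0.
Summing the contributions at u = 4/7 gives 0.

Continued minus principal equals 0.


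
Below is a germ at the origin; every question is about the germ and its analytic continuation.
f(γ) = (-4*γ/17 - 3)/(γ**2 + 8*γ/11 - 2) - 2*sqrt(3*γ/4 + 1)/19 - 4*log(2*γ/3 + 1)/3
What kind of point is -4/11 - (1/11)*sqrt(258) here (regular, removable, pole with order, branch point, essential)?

The point is a pole of order 1.

The denominator factor γ**2 + 8*γ/11 - 2 vanishes at -4/11 - (1/11)*sqrt(258) and appears to the power 1; the numerator there equals -545/187 + (4/187)*sqrt(258), nonzero, and no other factor vanishes.
The branch terms are analytic at this point.
Hence a pole whose order is the multiplicity, 1.


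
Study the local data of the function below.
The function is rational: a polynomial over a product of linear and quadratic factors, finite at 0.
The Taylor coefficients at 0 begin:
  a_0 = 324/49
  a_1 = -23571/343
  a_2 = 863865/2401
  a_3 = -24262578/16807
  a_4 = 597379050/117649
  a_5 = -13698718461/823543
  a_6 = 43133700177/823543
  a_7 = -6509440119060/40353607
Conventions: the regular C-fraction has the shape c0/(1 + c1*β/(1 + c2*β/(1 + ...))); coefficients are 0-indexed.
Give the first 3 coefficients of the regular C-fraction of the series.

The regular C-fraction coefficients are [324/49, 291/28, -2001/388].

Taylor coefficients (read off): a_0 = 324/49, a_1 = -23571/343, a_2 = 863865/2401.
c0 = a_0 = 324/49. Peel one level at a time: if S = 1 + c*β/S' with S'(0) = 1, then c is the β-coefficient of S and S' = c*β/(S - 1).
S_1 = c0/f = 1 + (291/28)*β + (6003/112)*β^2 + ...; c1 = 291/28.
S_2 = c1*β/(S_1 - 1) = 1 + (-2001/388)*β + ...; c2 = -2001/388.


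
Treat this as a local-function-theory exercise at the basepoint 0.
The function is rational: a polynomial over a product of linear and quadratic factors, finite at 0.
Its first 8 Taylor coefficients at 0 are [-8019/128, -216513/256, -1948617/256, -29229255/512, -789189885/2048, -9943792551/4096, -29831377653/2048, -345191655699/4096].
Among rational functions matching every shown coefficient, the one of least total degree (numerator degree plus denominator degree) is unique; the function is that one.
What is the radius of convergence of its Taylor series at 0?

The radius of convergence is 2/9.

No rational of total degree below 3 reproduces all 8 coefficients; solving the [0/3] Pade equations on them gives f(ψ) = 11/(16*(ψ - 2/9)**3), whose expansion matches every shown term.
Denominator factor (ψ - 2/9)^3: pole of order 3 at 2/9, modulus 2/9.
The radius of convergence is the smallest modulus among the singular points: 2/9.


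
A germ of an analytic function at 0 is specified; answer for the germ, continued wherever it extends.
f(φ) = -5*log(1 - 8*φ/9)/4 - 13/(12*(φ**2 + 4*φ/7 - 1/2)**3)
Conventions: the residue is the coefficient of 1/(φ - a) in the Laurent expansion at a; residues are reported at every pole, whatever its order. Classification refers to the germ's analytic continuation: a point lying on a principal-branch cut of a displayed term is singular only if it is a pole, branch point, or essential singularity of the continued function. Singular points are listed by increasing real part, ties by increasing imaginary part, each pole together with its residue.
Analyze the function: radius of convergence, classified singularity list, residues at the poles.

Denominator factor (φ**2 + 4*φ/7 - 1/2)^3: discriminant 114/49, real irrational roots -2/7 + (1/14)*sqrt(114) and -2/7 - (1/14)*sqrt(114); poles of order 3, moduli -2/7 + (1/14)*sqrt(114) and 2/7 + (1/14)*sqrt(114).
Branch term (-5/4)*log(1 - φ/(9/8)): its argument vanishes at φ = 9/8, a logarithmic branch point, modulus 9/8.
The radius of convergence is the smallest modulus among the singular points: -2/7 + (1/14)*sqrt(114).
The branch term is analytic at -2/7 - (1/14)*sqrt(114) and contributes nothing to the residue; only the rational part matters.
The factor φ**2 + 4*φ/7 - 1/2 splits as (φ - a)(φ - a') with a = -2/7 - (1/14)*sqrt(114), a' = -2/7 + (1/14)*sqrt(114). At the order-3 pole a set g(φ) = (φ - a)^3*(rational part) = [-13/12] / (φ - a')^3.
Order-3 pole: residue = g''(a)/2; g''(-2/7 - (1/14)*sqrt(114)) = (218491/1481544)*sqrt(114), so the residue is (218491/2963088)*sqrt(114).
The branch term is analytic at -2/7 + (1/14)*sqrt(114) and contributes nothing to the residue; only the rational part matters.
The factor φ**2 + 4*φ/7 - 1/2 splits as (φ - a)(φ - a') with a = -2/7 + (1/14)*sqrt(114), a' = -2/7 - (1/14)*sqrt(114). At the order-3 pole a set g(φ) = (φ - a)^3*(rational part) = [-13/12] / (φ - a')^3.
Order-3 pole: residue = g''(a)/2; g''(-2/7 + (1/14)*sqrt(114)) = -(218491/1481544)*sqrt(114), so the residue is -(218491/2963088)*sqrt(114).
List the singular points by increasing real part (a conjugate pair: the negative imaginary part first).

Radius of convergence at 0: -2/7 + (1/14)*sqrt(114).
At -2/7 - (1/14)*sqrt(114): a pole of order 3; residue (218491/2963088)*sqrt(114).
At -2/7 + (1/14)*sqrt(114): a pole of order 3; residue -(218491/2963088)*sqrt(114).
At 9/8: a logarithmic branch point.


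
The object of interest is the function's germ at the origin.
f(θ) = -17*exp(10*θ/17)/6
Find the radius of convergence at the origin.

The radius of convergence is infinite.

The factor exp(10*θ/17) is entire and contributes no finite singular point.
The polynomial part has no poles.
No finite singular points: the Taylor series at 0 converges everywhere.


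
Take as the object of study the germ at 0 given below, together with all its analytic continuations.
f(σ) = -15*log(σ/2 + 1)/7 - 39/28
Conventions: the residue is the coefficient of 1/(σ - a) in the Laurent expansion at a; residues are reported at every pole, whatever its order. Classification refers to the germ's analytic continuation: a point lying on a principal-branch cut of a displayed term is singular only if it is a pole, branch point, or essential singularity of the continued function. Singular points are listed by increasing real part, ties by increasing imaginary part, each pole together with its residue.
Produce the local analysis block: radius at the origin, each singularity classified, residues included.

Radius of convergence at 0: 2.
At -2: a logarithmic branch point.

Branch term (-15/7)*log(1 - σ/(-2)): its argument vanishes at σ = -2, a logarithmic branch point, modulus 2.
The radius of convergence is the smallest modulus among the singular points: 2.


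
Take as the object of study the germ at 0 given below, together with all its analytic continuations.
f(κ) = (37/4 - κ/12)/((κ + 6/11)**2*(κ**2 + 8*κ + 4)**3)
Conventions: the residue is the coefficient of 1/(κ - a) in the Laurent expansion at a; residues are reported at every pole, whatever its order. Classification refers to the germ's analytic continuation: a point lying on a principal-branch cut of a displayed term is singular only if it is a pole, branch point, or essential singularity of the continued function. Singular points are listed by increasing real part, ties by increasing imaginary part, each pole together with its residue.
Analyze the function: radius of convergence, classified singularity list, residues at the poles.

Denominator factor (κ + 6/11)^2: pole of order 2 at -6/11, modulus 6/11.
Denominator factor (κ**2 + 8*κ + 4)^3: discriminant 48, real irrational roots -4 + (2)*sqrt(3) and -4 - (2)*sqrt(3); poles of order 3, moduli 4 - (2)*sqrt(3) and 4 + (2)*sqrt(3).
The radius of convergence is the smallest modulus among the singular points: 4 - (2)*sqrt(3).
The factor κ**2 + 8*κ + 4 splits as (κ - a)(κ - a') with a = -4 - (2)*sqrt(3), a' = -4 + (2)*sqrt(3). At the order-3 pole a set g(κ) = (κ - a)^3*f(κ) = [(37/4 - κ/12)/(κ + 6/11)**2] / (κ - a')^3.
Order-3 pole: residue = g''(a)/2; g''(-4 - (2)*sqrt(3)) = 123897661657/12288 - (214597044937/36864)*sqrt(3), so the residue is 123897661657/24576 - (214597044937/73728)*sqrt(3).
At the order-2 pole -6/11 set g(κ) = (κ - (-6/11))^2*f(κ) = (37/4 - κ/12)/(κ**2 + 8*κ + 4)**3.
Order-2 pole: residue = g'(a); g'(-6/11) = -123897661657/12288, so the residue is -123897661657/12288.
The factor κ**2 + 8*κ + 4 splits as (κ - a)(κ - a') with a = -4 + (2)*sqrt(3), a' = -4 - (2)*sqrt(3). At the order-3 pole a set g(κ) = (κ - a)^3*f(κ) = [(37/4 - κ/12)/(κ + 6/11)**2] / (κ - a')^3.
Order-3 pole: residue = g''(a)/2; g''(-4 + (2)*sqrt(3)) = 123897661657/12288 + (214597044937/36864)*sqrt(3), so the residue is 123897661657/24576 + (214597044937/73728)*sqrt(3).
List the singular points by increasing real part (a conjugate pair: the negative imaginary part first).

Radius of convergence at 0: 4 - (2)*sqrt(3).
At -4 - (2)*sqrt(3): a pole of order 3; residue 123897661657/24576 - (214597044937/73728)*sqrt(3).
At -6/11: a pole of order 2; residue -123897661657/12288.
At -4 + (2)*sqrt(3): a pole of order 3; residue 123897661657/24576 + (214597044937/73728)*sqrt(3).


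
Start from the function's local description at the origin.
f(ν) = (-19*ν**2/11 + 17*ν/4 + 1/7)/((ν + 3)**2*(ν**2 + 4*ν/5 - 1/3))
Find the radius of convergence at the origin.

The radius of convergence is -2/5 + (1/15)*sqrt(111).

Denominator factor (ν + 3)^2: pole of order 2 at -3, modulus 3.
Denominator factor (ν**2 + 4*ν/5 - 1/3): discriminant 148/75, real irrational roots -2/5 + (1/15)*sqrt(111) and -2/5 - (1/15)*sqrt(111); poles of order 1, moduli -2/5 + (1/15)*sqrt(111) and 2/5 + (1/15)*sqrt(111).
The radius of convergence is the smallest modulus among the singular points: -2/5 + (1/15)*sqrt(111).


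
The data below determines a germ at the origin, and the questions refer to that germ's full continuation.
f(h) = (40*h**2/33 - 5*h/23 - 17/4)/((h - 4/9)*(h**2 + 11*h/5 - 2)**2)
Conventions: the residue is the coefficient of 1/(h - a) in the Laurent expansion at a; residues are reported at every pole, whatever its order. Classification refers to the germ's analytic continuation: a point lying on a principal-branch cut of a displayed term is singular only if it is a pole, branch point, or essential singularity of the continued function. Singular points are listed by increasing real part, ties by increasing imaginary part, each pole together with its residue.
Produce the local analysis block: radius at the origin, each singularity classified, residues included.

Radius of convergence at 0: 4/9.
At -11/10 - (1/10)*sqrt(321): a pole of order 2; residue 681765525/225789344 - (56105363975/337182026016)*sqrt(321).
At 4/9: a pole of order 1; residue -681765525/112894672.
At -11/10 + (1/10)*sqrt(321): a pole of order 2; residue 681765525/225789344 + (56105363975/337182026016)*sqrt(321).

Denominator factor (h**2 + 11*h/5 - 2)^2: discriminant 321/25, real irrational roots -11/10 + (1/10)*sqrt(321) and -11/10 - (1/10)*sqrt(321); poles of order 2, moduli -11/10 + (1/10)*sqrt(321) and 11/10 + (1/10)*sqrt(321).
Denominator factor (h - 4/9): pole of order 1 at 4/9, modulus 4/9.
The radius of convergence is the smallest modulus among the singular points: 4/9.
The factor h**2 + 11*h/5 - 2 splits as (h - a)(h - a') with a = -11/10 - (1/10)*sqrt(321), a' = -11/10 + (1/10)*sqrt(321). At the order-2 pole a set g(h) = (h - a)^2*f(h) = [(40*h**2/33 - 5*h/23 - 17/4)/(h - 4/9)] / (h - a')^2.
Order-2 pole: residue = g'(a); g'(-11/10 - (1/10)*sqrt(321)) = 681765525/225789344 - (56105363975/337182026016)*sqrt(321), so the residue is 681765525/225789344 - (56105363975/337182026016)*sqrt(321).
At the order-1 pole 4/9 set g(h) = (h - (4/9))*f(h) = (40*h**2/33 - 5*h/23 - 17/4)/(h**2 + 11*h/5 - 2)**2.
Simple pole: residue = g(a) at a = 4/9, which is -681765525/112894672.
The factor h**2 + 11*h/5 - 2 splits as (h - a)(h - a') with a = -11/10 + (1/10)*sqrt(321), a' = -11/10 - (1/10)*sqrt(321). At the order-2 pole a set g(h) = (h - a)^2*f(h) = [(40*h**2/33 - 5*h/23 - 17/4)/(h - 4/9)] / (h - a')^2.
Order-2 pole: residue = g'(a); g'(-11/10 + (1/10)*sqrt(321)) = 681765525/225789344 + (56105363975/337182026016)*sqrt(321), so the residue is 681765525/225789344 + (56105363975/337182026016)*sqrt(321).
List the singular points by increasing real part (a conjugate pair: the negative imaginary part first).


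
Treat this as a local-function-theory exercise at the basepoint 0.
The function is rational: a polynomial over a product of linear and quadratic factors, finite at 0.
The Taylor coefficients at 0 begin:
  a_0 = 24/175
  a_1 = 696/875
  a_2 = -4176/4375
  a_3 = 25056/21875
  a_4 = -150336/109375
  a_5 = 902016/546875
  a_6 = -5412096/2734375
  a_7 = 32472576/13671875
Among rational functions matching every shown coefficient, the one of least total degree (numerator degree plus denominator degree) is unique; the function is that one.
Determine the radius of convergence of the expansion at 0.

The radius of convergence is 5/6.

No rational of total degree below 2 reproduces all 8 coefficients; solving the [1/1] Pade equations on them gives f(ζ) = (4*ζ/5 + 4/35)/(ζ + 5/6), whose expansion matches every shown term.
Denominator factor (ζ + 5/6): pole of order 1 at -5/6, modulus 5/6.
The radius of convergence is the smallest modulus among the singular points: 5/6.


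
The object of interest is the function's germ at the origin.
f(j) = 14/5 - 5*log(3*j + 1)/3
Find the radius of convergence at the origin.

Branch term (-5/3)*log(1 - j/(-1/3)): its argument vanishes at j = -1/3, a logarithmic branch point, modulus 1/3.
The radius of convergence is the smallest modulus among the singular points: 1/3.

The radius of convergence is 1/3.


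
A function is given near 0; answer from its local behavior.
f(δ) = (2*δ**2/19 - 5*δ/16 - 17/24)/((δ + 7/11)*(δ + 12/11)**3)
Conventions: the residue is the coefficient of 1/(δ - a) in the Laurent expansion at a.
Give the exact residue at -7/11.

At the order-1 pole -7/11 set g(δ) = (δ - (-7/11))*f(δ) = (2*δ**2/19 - 5*δ/16 - 17/24)/(δ + 12/11)**3.
Simple pole: residue = g(a) at a = -7/11, which is -566687/114000.

The residue is -566687/114000.


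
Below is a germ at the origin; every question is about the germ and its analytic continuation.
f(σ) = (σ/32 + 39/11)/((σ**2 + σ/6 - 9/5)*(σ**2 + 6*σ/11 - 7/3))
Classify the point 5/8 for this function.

Denominator factors: σ**2 + σ/6 - 9/5 = -1253/960 at σ = 5/8; σ**2 + 6*σ/11 - 7/3 = -3383/2112 at σ = 5/8 — none vanishes.
So the germ continues analytically to 5/8.

The point is a regular point.


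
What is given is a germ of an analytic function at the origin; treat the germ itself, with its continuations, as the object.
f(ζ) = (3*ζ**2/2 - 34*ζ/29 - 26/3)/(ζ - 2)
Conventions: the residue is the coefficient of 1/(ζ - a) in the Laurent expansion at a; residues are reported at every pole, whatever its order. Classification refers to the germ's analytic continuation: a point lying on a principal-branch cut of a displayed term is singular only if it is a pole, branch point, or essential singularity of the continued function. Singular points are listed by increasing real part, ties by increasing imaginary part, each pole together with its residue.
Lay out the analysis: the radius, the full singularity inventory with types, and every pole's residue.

Denominator factor (ζ - 2): pole of order 1 at 2, modulus 2.
The radius of convergence is the smallest modulus among the singular points: 2.
At the order-1 pole 2 set g(ζ) = (ζ - (2))*f(ζ) = 3*ζ**2/2 - 34*ζ/29 - 26/3.
Simple pole: residue = g(a) at a = 2, which is -436/87.

Radius of convergence at 0: 2.
At 2: a pole of order 1; residue -436/87.


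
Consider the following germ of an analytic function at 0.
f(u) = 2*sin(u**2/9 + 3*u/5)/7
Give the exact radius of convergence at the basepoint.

The radius of convergence is infinite.

The factor -sin(u**2/9 + 3*u/5) is entire and contributes no finite singular point.
The polynomial part has no poles.
No finite singular points: the Taylor series at 0 converges everywhere.


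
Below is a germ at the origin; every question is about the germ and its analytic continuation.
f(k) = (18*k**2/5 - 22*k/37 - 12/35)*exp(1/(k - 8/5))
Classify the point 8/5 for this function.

The point is an essential singularity.

The exponent 1/(k - (8/5)) has a pole at 8/5, so exp(1/(k - (8/5))) takes every nonzero value near it: an essential singularity (not a pole of any order).


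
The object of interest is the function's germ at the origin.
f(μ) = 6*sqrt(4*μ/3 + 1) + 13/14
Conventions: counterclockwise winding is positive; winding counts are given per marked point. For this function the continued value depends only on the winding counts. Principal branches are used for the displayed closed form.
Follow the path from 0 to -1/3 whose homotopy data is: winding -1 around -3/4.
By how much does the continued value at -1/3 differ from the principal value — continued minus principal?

Continued minus principal equals -(4)*sqrt(5).

The rational part is single-valued and drops out of the difference; each branch term changes only by its own monodromy.
(6)*sqrt(1 - μ/(-3/4)): winding -1 is odd, the square root flips sign, contributing -2*(6)*sqrt(1 - (-1/3)/(-3/4)) = -2*(6)*sqrt(5/9) = -(4)*sqrt(5).
Summing the contributions at μ = -1/3 gives -(4)*sqrt(5).


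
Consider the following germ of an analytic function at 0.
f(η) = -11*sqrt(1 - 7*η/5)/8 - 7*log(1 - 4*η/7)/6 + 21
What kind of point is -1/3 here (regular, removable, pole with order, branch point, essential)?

There is no denominator, hence no pole anywhere.
Branch term sqrt(1 - η/(5/7)): argument at -1/3 is 22/15, nonzero, so -1/3 is not its branch point (a point on a principal cut is still regular for the continued germ).
Branch term log(1 - η/(7/4)): argument at -1/3 is 25/21, nonzero, so -1/3 is not its branch point (a point on a principal cut is still regular for the continued germ).
So the germ continues analytically to -1/3.

The point is a regular point.


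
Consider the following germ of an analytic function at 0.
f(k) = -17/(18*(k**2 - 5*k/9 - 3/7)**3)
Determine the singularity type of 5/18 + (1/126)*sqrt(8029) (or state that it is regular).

The denominator factor k**2 - 5*k/9 - 3/7 vanishes at 5/18 + (1/126)*sqrt(8029) and appears to the power 3; the numerator there equals -17/18, nonzero, and no other factor vanishes.
Hence a pole whose order is the multiplicity, 3.

The point is a pole of order 3.


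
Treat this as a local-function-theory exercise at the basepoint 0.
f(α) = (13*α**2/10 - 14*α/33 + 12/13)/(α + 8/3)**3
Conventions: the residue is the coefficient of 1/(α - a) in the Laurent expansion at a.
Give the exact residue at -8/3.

At the order-3 pole -8/3 set g(α) = (α - (-8/3))^3*f(α) = 13*α**2/10 - 14*α/33 + 12/13.
Order-3 pole: residue = g''(a)/2; g''(-8/3) = 13/5, so the residue is 13/10.

The residue is 13/10.


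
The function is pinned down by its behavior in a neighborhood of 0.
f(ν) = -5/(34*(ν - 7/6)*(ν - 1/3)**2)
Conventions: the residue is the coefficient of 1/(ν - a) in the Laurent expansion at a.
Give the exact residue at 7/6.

The residue is -18/85.

At the order-1 pole 7/6 set g(ν) = (ν - (7/6))*f(ν) = -5/(34*(ν - 1/3)**2).
Simple pole: residue = g(a) at a = 7/6, which is -18/85.


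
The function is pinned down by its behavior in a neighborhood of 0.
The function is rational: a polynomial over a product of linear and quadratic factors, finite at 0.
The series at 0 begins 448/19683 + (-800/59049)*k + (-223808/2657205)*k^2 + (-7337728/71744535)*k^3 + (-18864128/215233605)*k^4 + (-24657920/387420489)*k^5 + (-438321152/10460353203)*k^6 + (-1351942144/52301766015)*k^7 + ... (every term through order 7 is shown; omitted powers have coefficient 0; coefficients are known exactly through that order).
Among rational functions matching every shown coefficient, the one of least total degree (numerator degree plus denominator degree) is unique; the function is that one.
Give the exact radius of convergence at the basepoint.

The radius of convergence is 9/4.

No rational of total degree below 5 reproduces all 8 coefficients; solving the [2/3] Pade equations on them gives f(k) = (3*k**2/5 + k/2 - 7/27)/(k - 9/4)**3, whose expansion matches every shown term.
Denominator factor (k - 9/4)^3: pole of order 3 at 9/4, modulus 9/4.
The radius of convergence is the smallest modulus among the singular points: 9/4.
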